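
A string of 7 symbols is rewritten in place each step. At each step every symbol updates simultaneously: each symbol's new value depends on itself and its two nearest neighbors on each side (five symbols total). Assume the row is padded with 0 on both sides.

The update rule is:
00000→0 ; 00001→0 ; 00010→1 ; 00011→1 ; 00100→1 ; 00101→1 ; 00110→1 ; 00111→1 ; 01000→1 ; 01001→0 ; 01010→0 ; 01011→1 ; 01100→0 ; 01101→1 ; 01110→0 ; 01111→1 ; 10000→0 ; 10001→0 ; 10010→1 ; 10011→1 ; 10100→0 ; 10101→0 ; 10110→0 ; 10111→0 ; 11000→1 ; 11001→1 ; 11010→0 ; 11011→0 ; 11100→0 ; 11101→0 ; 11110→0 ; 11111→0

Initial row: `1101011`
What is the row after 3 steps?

1101001

1100100
1011110
1101001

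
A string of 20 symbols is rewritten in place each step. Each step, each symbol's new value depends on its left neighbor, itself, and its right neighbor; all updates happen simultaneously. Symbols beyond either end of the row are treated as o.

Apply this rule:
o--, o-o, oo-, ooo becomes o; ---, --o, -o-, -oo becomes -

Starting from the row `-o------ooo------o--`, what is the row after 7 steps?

ooooooo-o------ooo--

step 1: o-o------ooo------o-
step 2: oo-o------ooo------o
step 3: ooo-o------ooo------
step 4: oooo-o------ooo-----
step 5: ooooo-o------ooo----
step 6: oooooo-o------ooo---
step 7: ooooooo-o------ooo--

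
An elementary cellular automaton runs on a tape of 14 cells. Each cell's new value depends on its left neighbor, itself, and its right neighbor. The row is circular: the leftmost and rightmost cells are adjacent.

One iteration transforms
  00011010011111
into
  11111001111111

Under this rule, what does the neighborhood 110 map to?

1

At position 4 the neighborhood is 110; the next row has 1 there.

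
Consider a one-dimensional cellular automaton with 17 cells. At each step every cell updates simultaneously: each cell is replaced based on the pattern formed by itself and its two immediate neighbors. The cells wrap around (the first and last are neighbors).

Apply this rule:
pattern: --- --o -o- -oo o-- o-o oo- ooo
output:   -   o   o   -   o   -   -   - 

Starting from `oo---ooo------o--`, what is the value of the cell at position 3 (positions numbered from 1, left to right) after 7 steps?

-

--o-o---o----oooo
ooo-oo-ooo--o----
----------oooo--o
o--------o----ooo
-o------ooo--o---
ooo----o---oooo--
---o--ooo-o----oo
position 3 holds -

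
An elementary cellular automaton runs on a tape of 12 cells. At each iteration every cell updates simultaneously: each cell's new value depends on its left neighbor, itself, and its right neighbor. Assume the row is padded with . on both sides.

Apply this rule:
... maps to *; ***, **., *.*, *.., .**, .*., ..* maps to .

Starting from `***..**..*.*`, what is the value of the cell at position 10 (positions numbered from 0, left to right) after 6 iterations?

iteration 1: ............
iteration 2: ************
iteration 3: ............  (repeats iteration 1; period 2)
iteration 6: ************
position 10 holds *

*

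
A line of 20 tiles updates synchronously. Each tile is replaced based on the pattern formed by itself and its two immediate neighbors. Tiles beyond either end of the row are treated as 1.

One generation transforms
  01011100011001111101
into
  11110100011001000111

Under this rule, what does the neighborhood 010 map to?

1

At position 1 the neighborhood is 010; the next row has 1 there.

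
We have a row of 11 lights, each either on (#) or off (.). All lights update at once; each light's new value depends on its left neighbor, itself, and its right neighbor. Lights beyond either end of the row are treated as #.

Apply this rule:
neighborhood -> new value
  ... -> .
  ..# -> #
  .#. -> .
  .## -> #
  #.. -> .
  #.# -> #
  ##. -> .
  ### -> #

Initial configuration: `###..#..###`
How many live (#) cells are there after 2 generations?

7

##..#..####
#..#..#####
count of #: 7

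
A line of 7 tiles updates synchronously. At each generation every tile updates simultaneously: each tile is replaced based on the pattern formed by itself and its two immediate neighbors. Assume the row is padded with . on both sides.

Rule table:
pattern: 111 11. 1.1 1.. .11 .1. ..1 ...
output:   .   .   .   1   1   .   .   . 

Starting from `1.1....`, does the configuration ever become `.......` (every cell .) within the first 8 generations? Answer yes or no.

...1...
....1..
.....1.
......1
.......
all cells are . at generation 5

yes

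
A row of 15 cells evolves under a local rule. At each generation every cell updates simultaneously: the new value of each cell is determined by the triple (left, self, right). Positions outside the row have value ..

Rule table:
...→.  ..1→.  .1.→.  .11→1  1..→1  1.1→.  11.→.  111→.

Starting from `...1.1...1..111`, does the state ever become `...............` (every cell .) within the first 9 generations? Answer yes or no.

no

generation 1: ......1...1.1..
generation 2: .......1.....1.
generation 3: ........1.....1
generation 4: .........1.....
generation 5: ..........1....
generation 6: ...........1...
generation 7: ............1..
generation 8: .............1.
generation 9: ..............1
generation 9 is ..............1, still not uniform .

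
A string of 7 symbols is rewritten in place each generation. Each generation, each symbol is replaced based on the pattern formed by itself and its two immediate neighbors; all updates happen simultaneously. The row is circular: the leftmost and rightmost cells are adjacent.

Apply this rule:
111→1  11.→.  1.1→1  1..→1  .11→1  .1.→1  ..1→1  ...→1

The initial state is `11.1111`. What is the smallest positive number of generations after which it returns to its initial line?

generation 1: 1.11111
generation 2: .111111
generation 3: 111111.
generation 4: 11111.1
generation 5: 1111.11
generation 6: 111.111
generation 7: 11.1111

7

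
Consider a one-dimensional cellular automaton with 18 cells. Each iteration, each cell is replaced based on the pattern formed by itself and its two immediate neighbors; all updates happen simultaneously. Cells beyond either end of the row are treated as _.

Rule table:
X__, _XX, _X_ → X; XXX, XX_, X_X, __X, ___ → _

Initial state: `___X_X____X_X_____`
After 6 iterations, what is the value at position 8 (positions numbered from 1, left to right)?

X

___X_XX___X_XX____
___X_X_X__X_X_X___
___X_X_XX_X_X_XX__
___X_X_X__X_X_X_X_
___X_X_XX_X_X_X_XX
___X_X_X__X_X_X_X_
position 8 holds X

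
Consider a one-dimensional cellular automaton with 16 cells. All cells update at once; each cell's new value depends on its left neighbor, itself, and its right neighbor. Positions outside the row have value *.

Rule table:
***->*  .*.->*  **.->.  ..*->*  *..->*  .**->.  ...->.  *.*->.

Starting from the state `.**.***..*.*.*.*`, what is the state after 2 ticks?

*...**..*..*.***

.....*.***.*.*..
*...**..*..*.***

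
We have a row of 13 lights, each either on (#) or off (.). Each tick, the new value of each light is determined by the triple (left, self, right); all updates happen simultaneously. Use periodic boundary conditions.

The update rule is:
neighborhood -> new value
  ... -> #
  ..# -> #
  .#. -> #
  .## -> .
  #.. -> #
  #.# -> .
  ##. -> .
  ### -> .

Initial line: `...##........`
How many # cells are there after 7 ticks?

tick 1: ###..########
tick 2: ...##........  (repeats tick 0; period 2)
tick 7: ###..########
count of #: 11

11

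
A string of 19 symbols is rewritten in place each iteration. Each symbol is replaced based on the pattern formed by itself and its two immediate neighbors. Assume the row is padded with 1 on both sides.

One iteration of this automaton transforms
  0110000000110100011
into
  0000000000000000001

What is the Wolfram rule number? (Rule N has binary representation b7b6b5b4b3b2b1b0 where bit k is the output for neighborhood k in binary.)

position 18: 111 → 1  (bit 7 = 1)
position 2: 110 → 0  (bit 6 = 0)
position 0: 101 → 0  (bit 5 = 0)
position 3: 100 → 0  (bit 4 = 0)
position 1: 011 → 0  (bit 3 = 0)
position 13: 010 → 0  (bit 2 = 0)
position 9: 001 → 0  (bit 1 = 0)
position 4: 000 → 0  (bit 0 = 0)
bits b7..b0 = 10000000 = 128

128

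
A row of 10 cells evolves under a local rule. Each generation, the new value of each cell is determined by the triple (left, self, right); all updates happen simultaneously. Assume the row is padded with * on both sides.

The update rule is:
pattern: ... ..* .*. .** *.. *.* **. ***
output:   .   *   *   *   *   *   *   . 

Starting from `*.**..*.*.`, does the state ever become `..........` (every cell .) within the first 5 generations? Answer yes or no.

**********
..........
all cells are . at generation 2

yes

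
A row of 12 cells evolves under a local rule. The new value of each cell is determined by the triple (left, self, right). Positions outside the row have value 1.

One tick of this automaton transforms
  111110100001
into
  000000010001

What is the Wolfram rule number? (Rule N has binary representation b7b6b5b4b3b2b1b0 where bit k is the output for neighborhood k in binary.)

position 0: 111 → 0  (bit 7 = 0)
position 4: 110 → 0  (bit 6 = 0)
position 5: 101 → 0  (bit 5 = 0)
position 7: 100 → 1  (bit 4 = 1)
position 11: 011 → 1  (bit 3 = 1)
position 6: 010 → 0  (bit 2 = 0)
position 10: 001 → 0  (bit 1 = 0)
position 8: 000 → 0  (bit 0 = 0)
bits b7..b0 = 00011000 = 24

24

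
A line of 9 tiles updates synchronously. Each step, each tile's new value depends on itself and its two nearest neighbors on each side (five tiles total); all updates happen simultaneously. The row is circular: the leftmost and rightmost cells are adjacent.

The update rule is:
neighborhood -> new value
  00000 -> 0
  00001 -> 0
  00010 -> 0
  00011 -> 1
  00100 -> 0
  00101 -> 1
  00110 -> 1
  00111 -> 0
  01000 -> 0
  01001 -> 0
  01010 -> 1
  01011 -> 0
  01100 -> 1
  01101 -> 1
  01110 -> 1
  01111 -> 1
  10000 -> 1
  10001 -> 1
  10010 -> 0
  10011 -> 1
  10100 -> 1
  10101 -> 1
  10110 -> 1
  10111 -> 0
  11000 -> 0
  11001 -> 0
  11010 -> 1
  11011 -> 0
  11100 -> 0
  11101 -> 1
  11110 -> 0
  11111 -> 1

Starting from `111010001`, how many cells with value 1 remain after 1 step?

step 1: 101110110
count of 1: 6

6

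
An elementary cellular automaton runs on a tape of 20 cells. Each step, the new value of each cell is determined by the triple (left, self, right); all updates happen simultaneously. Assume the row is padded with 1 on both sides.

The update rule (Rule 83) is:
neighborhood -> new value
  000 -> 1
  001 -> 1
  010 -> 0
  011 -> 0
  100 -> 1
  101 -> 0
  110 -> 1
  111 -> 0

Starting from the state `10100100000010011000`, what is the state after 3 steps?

step 1: 10011011111101101111
step 2: 11101000000100100000
step 3: 00100111111011011111

00100111111011011111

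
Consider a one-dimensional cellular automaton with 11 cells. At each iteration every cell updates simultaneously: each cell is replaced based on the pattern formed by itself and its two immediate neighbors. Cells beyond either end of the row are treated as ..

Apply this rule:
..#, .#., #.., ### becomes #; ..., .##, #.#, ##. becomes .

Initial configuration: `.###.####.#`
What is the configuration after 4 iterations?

#.#...##..#
#.##.#..###
#....###.#.
##..#.#..##

##..#.#..##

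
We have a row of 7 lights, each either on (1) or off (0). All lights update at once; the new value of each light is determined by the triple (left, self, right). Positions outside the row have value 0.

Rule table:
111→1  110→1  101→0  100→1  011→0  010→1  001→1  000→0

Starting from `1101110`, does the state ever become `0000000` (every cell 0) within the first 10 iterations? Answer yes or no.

iteration 1: 0100111
iteration 2: 1111011
iteration 3: 0111001
iteration 4: 1011111
iteration 5: 1001111
iteration 6: 1110111
iteration 7: 0110011
iteration 8: 1011101
iteration 9: 1001101
iteration 10: 1110101
iteration 10 is 1110101, still not uniform 0

no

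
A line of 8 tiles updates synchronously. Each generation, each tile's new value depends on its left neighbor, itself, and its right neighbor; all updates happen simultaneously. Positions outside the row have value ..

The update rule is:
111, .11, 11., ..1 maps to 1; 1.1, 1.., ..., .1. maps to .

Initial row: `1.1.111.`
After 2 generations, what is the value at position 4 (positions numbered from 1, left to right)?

1

generation 1: ....111.
generation 2: ...1111.
position 4 holds 1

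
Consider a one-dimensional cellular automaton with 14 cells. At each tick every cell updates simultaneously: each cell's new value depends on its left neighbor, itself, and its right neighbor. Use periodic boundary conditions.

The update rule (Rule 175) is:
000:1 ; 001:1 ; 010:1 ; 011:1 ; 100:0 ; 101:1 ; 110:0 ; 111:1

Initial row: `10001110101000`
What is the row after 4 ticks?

11101111011101

10111101111011
01111011110111
11110111101110
11101111011101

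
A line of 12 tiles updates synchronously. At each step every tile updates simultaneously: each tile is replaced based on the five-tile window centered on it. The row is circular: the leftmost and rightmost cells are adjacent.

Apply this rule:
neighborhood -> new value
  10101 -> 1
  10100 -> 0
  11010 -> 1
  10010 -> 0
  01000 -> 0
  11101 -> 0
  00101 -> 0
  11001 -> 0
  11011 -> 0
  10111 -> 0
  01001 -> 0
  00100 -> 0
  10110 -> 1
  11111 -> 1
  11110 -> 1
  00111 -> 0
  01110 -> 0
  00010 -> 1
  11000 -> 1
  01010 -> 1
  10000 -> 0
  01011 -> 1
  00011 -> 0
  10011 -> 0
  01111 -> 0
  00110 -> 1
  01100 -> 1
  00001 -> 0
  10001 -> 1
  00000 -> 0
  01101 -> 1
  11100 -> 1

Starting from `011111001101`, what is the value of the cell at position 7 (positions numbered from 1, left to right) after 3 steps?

100111001111
100001000011
110010000000
position 7 holds 0

0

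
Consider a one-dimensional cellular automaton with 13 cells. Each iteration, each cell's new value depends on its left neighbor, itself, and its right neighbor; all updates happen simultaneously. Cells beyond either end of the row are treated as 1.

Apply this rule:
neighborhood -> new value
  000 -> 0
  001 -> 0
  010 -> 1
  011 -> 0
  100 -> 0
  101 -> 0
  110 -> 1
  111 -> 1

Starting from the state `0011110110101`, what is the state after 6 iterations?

0000010010100

0001110010100
0000110010100
0000010010100
0000010010100  (fixed point — unchanged through iteration 6)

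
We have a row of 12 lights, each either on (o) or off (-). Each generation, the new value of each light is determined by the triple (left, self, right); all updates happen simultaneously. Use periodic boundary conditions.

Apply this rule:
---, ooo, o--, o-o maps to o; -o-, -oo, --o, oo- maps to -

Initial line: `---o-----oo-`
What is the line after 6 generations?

oo--oooo---o
o-o--oo-oo--
-o-o---o--o-
--o-oo--o--o
o--o--o--o--
-o--o--o--o-

-o--o--o--o-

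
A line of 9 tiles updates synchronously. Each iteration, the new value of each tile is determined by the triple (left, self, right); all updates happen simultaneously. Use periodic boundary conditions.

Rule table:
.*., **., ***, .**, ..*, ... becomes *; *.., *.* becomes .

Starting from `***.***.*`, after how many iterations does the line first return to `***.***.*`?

1

iteration 1: ***.***.*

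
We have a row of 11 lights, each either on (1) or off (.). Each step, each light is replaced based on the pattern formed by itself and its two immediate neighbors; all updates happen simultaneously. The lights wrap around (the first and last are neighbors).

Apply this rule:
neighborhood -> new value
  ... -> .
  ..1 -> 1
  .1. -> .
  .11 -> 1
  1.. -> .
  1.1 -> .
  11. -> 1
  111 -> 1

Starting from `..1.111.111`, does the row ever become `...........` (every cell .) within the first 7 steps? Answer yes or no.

.1..111.111
...1111.111
..11111.111
.111111.111
.111111.111  (fixed point — unchanged through step 7)
step 7 is .111111.111, still not uniform .

no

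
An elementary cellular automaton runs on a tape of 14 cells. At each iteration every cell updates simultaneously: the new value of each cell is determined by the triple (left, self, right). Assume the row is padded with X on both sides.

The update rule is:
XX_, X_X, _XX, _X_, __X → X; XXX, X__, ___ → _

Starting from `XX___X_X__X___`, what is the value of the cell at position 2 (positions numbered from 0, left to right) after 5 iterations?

_

_X__XXXX_XX__X
XX_XX__XXXX_XX
_XXXX_XX__XXX_
XX__XXXX_XX_XX
_X_XX__XXXXXX_
position 2 holds _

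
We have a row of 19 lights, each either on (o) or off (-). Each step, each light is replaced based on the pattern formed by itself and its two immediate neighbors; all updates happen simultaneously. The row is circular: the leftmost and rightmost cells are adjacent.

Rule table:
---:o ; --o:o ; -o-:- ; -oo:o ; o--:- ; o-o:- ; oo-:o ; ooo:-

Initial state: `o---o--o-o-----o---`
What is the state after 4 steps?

--oo--o----oooo--oo
-ooo-o--oooo--o-ooo
-o-o---oo--o-o--o-o
-----oooo-o----o---

-----oooo-o----o---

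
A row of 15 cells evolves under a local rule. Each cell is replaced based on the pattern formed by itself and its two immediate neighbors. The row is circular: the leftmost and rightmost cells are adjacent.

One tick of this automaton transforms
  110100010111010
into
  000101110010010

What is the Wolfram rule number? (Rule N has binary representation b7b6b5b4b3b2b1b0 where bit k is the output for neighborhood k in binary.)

135

position 10: 111 → 1  (bit 7 = 1)
position 1: 110 → 0  (bit 6 = 0)
position 2: 101 → 0  (bit 5 = 0)
position 4: 100 → 0  (bit 4 = 0)
position 0: 011 → 0  (bit 3 = 0)
position 3: 010 → 1  (bit 2 = 1)
position 6: 001 → 1  (bit 1 = 1)
position 5: 000 → 1  (bit 0 = 1)
bits b7..b0 = 10000111 = 135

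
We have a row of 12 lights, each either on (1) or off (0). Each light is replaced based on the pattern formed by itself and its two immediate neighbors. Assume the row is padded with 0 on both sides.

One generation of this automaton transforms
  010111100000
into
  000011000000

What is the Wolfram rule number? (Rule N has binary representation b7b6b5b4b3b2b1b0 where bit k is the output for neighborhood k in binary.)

position 4: 111 → 1  (bit 7 = 1)
position 6: 110 → 0  (bit 6 = 0)
position 2: 101 → 0  (bit 5 = 0)
position 7: 100 → 0  (bit 4 = 0)
position 3: 011 → 0  (bit 3 = 0)
position 1: 010 → 0  (bit 2 = 0)
position 0: 001 → 0  (bit 1 = 0)
position 8: 000 → 0  (bit 0 = 0)
bits b7..b0 = 10000000 = 128

128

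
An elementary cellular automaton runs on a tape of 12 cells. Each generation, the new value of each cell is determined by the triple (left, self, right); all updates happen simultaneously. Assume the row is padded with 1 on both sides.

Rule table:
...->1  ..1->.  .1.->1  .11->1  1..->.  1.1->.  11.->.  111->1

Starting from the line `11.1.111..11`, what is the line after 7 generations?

1..1.11...11
...1.1..1.11
.1.1.1..1.11
.1.1.1..1.11  (fixed point — unchanged through generation 7)

.1.1.1..1.11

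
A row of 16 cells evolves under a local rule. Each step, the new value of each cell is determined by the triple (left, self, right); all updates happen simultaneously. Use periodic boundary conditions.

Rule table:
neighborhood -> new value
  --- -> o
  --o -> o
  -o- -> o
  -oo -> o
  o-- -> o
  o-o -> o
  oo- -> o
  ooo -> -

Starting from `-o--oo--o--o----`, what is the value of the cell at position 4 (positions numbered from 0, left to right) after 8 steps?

-

oooooooooooooooo
----------------
oooooooooooooooo  (repeats step 1; period 2)
step 8: ----------------
position 4 holds -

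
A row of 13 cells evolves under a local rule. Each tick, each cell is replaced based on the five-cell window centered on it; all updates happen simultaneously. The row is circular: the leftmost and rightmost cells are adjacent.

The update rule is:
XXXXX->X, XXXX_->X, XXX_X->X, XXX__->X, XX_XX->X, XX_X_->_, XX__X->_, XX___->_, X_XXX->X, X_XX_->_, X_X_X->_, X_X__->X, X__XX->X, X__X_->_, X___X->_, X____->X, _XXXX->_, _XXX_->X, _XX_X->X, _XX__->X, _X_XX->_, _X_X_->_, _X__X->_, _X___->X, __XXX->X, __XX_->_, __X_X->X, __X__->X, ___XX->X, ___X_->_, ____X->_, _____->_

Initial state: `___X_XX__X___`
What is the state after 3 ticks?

X__X__X_X_XX_

tick 1: ___X__X__XXX_
tick 2: X__X__X_XXXX_
tick 3: X__X__X_X_XX_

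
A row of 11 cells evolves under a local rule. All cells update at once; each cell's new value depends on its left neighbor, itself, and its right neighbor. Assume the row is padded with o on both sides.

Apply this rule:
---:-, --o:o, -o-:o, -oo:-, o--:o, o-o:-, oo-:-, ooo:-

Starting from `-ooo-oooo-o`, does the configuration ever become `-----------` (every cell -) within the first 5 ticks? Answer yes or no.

yes

-----------
all cells are - at tick 1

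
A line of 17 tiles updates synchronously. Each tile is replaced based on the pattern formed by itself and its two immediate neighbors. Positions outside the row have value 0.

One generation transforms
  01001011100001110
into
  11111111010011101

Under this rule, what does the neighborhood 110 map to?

0

At position 8 the neighborhood is 110; the next row has 0 there.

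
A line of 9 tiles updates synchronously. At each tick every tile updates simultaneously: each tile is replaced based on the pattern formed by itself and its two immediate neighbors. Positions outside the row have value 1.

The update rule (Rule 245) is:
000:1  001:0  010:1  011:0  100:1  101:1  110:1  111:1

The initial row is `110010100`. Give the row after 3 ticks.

111011110
111101111
111110111

111110111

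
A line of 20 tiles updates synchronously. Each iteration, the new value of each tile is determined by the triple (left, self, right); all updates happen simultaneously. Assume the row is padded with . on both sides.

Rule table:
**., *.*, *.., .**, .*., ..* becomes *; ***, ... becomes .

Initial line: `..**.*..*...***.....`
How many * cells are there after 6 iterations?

17

.*********.**.**....
**.......********...
***.....**......**..
*.**...****....****.
*****.**..**..**..**
*...****************
count of *: 17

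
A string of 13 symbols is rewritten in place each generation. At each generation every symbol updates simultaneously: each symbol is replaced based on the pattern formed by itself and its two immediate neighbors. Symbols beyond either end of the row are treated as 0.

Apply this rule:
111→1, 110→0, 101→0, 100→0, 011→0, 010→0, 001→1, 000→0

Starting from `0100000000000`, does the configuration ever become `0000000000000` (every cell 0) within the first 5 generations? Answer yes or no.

yes

1000000000000
0000000000000
all cells are 0 at generation 2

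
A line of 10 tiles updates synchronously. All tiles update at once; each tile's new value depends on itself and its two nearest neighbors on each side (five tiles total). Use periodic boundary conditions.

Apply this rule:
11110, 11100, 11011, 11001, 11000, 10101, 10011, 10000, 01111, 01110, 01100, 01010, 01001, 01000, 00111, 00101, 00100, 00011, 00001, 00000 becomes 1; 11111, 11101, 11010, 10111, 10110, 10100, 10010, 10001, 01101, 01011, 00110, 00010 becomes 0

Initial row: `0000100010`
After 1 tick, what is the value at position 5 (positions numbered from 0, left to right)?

1110110011
position 5 holds 1

1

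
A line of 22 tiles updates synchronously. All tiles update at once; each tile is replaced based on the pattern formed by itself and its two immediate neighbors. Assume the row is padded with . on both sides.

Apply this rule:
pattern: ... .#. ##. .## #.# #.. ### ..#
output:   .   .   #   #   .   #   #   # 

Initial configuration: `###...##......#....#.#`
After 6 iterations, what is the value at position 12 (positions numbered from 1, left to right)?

####.####....#.#..#...
####.#####..#...##.#..
####.#######.#.###..#.
####.#######...#####.#
####.########.######..
####.########.#######.
position 12 holds #

#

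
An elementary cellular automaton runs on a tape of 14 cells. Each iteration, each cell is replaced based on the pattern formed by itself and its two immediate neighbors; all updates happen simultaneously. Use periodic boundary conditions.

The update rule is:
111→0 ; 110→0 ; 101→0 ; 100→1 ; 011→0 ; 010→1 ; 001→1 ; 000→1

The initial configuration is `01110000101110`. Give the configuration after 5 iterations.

10001111100001

10001111100001
01110000011110
10001111100001  (repeats iteration 1; period 2)
iteration 5: 10001111100001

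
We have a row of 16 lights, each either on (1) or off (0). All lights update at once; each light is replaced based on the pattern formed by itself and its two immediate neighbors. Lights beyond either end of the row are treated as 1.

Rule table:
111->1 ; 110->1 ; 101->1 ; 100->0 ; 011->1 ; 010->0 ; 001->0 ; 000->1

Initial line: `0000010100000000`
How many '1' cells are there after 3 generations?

14

0111001001111110
1111000001111111
1111011101111111
count of 1: 14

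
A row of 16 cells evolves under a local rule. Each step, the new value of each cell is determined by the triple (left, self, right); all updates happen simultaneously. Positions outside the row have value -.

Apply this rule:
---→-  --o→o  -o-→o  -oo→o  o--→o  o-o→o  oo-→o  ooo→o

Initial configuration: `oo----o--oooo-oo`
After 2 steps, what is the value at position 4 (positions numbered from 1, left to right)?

ooo--ooooooooooo
oooooooooooooooo
position 4 holds o

o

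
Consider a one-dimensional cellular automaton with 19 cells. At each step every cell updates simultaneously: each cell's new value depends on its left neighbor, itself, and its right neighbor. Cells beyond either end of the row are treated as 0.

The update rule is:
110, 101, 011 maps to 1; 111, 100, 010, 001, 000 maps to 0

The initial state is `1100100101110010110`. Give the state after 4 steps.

1100000001000000000

1100000011010001110
1100000011100001010
1100000010100000100
1100000001000000000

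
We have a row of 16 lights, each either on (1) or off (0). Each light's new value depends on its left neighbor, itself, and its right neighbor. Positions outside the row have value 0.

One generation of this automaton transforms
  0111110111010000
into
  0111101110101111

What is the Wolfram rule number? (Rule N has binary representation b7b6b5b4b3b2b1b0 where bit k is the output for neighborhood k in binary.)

position 2: 111 → 1  (bit 7 = 1)
position 5: 110 → 0  (bit 6 = 0)
position 6: 101 → 1  (bit 5 = 1)
position 12: 100 → 1  (bit 4 = 1)
position 1: 011 → 1  (bit 3 = 1)
position 11: 010 → 0  (bit 2 = 0)
position 0: 001 → 0  (bit 1 = 0)
position 13: 000 → 1  (bit 0 = 1)
bits b7..b0 = 10111001 = 185

185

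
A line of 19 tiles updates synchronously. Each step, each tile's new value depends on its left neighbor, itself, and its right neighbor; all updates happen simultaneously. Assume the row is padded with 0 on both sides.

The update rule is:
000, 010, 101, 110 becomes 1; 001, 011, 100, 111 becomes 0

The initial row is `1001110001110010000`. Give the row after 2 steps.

1000010100010010111
1011011101010011001

1011011101010011001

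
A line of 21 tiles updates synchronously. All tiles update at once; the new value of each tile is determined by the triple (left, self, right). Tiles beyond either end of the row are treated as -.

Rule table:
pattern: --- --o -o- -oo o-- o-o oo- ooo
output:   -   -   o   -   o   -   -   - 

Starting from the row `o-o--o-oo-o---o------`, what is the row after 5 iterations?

o-oo-o----oo--oo-----
o----oo-----o---o----
oo-----o----oo--oo---
--o----oo-----o---o--
--oo-----o----oo--oo-

--oo-----o----oo--oo-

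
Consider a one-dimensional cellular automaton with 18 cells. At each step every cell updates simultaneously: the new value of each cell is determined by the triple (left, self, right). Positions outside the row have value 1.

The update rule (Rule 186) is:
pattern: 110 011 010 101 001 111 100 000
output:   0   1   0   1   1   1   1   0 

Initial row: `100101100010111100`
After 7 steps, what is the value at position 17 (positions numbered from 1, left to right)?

1

011011010101111011
110110101011110111
101101010111101111
011010101111011111
110101011110111111
101010111101111111
010101111011111111
position 17 holds 1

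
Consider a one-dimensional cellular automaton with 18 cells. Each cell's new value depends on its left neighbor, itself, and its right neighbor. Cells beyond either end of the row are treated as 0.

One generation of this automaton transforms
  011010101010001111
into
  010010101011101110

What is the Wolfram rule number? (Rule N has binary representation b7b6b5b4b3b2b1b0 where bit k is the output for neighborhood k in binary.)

157

position 15: 111 → 1  (bit 7 = 1)
position 2: 110 → 0  (bit 6 = 0)
position 3: 101 → 0  (bit 5 = 0)
position 11: 100 → 1  (bit 4 = 1)
position 1: 011 → 1  (bit 3 = 1)
position 4: 010 → 1  (bit 2 = 1)
position 0: 001 → 0  (bit 1 = 0)
position 12: 000 → 1  (bit 0 = 1)
bits b7..b0 = 10011101 = 157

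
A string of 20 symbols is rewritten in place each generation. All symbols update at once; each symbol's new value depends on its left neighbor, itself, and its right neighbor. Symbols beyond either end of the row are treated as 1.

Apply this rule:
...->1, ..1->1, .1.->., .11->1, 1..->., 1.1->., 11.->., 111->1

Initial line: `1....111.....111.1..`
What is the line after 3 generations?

.1111..111111..11111

..11111..111111....1
.11111..111111..1111
.1111..111111..11111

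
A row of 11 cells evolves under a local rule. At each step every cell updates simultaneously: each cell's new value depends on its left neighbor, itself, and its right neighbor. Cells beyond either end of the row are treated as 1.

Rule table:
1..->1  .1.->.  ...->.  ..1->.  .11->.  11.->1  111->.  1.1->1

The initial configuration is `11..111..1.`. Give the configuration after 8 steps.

step 1: .11...11..1
step 2: 1.11...11..
step 3: 11.11...11.
step 4: .11.11...11
step 5: 1.11.11....
step 6: 11.11.11...
step 7: .11.11.11..
step 8: 1.11.11.11.

1.11.11.11.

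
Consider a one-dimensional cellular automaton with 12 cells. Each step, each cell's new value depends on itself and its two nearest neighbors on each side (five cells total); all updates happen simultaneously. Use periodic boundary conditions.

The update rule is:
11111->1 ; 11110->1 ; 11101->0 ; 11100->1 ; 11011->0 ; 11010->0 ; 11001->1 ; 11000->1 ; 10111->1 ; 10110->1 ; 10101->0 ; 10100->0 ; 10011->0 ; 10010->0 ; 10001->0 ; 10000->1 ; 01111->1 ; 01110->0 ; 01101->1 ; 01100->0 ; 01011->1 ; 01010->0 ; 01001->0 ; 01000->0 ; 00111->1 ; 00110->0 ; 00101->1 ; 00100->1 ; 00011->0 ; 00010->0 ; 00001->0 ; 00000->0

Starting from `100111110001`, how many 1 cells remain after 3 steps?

step 1: 010111111000
step 2: 011111111110
step 3: 011111111111
count of 1: 11

11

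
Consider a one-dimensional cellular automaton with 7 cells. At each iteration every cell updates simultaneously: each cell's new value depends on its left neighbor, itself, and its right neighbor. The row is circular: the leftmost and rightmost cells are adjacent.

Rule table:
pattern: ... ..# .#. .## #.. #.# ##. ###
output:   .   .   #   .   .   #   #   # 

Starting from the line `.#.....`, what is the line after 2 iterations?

.#.....

iteration 1: .#.....  (fixed point — unchanged through iteration 2)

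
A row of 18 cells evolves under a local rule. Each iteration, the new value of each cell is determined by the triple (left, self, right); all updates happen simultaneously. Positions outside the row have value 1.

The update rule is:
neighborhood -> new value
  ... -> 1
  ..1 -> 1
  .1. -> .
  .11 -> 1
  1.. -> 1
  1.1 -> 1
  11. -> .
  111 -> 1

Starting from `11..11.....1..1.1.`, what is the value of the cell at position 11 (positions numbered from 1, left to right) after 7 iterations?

1.111.11111.11.1.1
.111.11111.11.1.11
111.11111.11.1.111
11.11111.11.1.1111
1.11111.11.1.11111
.11111.11.1.111111
11111.11.1.1111111
position 11 holds .

.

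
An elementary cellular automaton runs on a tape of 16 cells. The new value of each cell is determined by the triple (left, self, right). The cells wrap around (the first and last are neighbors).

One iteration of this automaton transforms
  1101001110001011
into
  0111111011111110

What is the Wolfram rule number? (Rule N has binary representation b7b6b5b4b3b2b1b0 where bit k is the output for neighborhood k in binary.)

127

position 0: 111 → 0  (bit 7 = 0)
position 1: 110 → 1  (bit 6 = 1)
position 2: 101 → 1  (bit 5 = 1)
position 4: 100 → 1  (bit 4 = 1)
position 6: 011 → 1  (bit 3 = 1)
position 3: 010 → 1  (bit 2 = 1)
position 5: 001 → 1  (bit 1 = 1)
position 10: 000 → 1  (bit 0 = 1)
bits b7..b0 = 01111111 = 127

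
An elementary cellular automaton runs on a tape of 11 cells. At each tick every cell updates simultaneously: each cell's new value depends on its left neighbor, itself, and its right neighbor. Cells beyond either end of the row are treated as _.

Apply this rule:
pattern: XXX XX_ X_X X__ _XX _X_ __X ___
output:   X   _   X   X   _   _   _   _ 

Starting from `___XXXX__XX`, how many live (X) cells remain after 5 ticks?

1

tick 1: ____XX_X___
tick 2: ______X_X__
tick 3: _______X_X_
tick 4: ________X_X
tick 5: _________X_
count of X: 1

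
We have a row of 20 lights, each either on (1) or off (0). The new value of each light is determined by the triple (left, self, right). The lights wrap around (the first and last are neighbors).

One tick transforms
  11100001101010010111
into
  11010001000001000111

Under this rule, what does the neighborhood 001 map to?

0

At position 6 the neighborhood is 001; the next row has 0 there.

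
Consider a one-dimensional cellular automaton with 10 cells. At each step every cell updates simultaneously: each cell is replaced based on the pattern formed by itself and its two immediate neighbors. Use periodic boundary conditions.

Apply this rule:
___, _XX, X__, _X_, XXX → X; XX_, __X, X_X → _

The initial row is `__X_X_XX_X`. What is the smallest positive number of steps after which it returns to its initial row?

2

X_X_X_X__X
__X_X_XX_X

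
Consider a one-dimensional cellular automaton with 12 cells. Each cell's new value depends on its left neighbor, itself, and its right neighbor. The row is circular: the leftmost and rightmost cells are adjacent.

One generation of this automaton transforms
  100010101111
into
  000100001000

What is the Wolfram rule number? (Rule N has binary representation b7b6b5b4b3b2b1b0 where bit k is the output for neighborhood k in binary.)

position 9: 111 → 0  (bit 7 = 0)
position 0: 110 → 0  (bit 6 = 0)
position 5: 101 → 0  (bit 5 = 0)
position 1: 100 → 0  (bit 4 = 0)
position 8: 011 → 1  (bit 3 = 1)
position 4: 010 → 0  (bit 2 = 0)
position 3: 001 → 1  (bit 1 = 1)
position 2: 000 → 0  (bit 0 = 0)
bits b7..b0 = 00001010 = 10

10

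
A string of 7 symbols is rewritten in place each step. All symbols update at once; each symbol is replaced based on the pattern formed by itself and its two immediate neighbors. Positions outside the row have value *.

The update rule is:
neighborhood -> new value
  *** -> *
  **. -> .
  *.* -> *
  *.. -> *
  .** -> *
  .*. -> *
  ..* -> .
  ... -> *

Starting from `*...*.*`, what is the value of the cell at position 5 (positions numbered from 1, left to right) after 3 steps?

step 1: .**.***
step 2: **.****
step 3: *.*****
position 5 holds *

*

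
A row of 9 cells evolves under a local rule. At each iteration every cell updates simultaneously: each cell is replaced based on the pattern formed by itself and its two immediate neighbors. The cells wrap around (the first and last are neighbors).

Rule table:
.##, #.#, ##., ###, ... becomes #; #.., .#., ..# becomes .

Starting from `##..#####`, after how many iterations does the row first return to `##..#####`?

1

##..#####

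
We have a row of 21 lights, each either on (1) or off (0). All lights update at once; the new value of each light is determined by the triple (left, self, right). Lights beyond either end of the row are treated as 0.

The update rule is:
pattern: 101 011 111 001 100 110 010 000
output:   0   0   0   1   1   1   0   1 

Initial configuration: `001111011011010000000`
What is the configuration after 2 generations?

011110110110110000001

generation 1: 110001001001001111111
generation 2: 011110110110110000001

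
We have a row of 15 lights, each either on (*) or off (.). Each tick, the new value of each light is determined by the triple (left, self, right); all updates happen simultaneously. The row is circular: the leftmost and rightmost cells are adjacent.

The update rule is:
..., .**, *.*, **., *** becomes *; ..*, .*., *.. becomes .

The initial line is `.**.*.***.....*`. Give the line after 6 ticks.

tick 1: ****.****.***..
tick 2: *************..
tick 3: *************..  (fixed point — unchanged through tick 6)

*************..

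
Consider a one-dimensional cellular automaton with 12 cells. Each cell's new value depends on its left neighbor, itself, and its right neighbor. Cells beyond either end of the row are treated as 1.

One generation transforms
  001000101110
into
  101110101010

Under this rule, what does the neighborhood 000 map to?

1

At position 4 the neighborhood is 000; the next row has 1 there.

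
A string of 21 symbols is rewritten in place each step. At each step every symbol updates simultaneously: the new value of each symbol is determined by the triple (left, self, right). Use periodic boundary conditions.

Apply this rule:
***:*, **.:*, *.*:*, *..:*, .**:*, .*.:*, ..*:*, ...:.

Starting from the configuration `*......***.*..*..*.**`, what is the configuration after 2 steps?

step 1: **....***************
step 2: ***..****************

***..****************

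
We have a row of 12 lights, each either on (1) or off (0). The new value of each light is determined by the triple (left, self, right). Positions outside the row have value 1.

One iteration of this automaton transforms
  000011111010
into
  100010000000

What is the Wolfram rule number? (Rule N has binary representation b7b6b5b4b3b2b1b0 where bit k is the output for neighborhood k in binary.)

position 5: 111 → 0  (bit 7 = 0)
position 8: 110 → 0  (bit 6 = 0)
position 9: 101 → 0  (bit 5 = 0)
position 0: 100 → 1  (bit 4 = 1)
position 4: 011 → 1  (bit 3 = 1)
position 10: 010 → 0  (bit 2 = 0)
position 3: 001 → 0  (bit 1 = 0)
position 1: 000 → 0  (bit 0 = 0)
bits b7..b0 = 00011000 = 24

24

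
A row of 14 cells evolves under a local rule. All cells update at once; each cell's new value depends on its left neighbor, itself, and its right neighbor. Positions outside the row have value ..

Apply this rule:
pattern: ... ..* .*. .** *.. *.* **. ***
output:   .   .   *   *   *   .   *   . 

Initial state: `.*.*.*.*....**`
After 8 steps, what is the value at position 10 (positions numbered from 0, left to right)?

*

.*.*.*.**...**
.*.*.*.***..**
.*.*.*.*.**.**
.*.*.*.*.**.**  (fixed point — unchanged through step 8)
position 10 holds *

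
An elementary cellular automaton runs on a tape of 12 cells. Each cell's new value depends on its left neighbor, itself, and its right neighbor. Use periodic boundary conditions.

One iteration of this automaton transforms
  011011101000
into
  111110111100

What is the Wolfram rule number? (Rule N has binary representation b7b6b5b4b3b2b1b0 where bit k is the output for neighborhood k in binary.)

position 5: 111 → 0  (bit 7 = 0)
position 2: 110 → 1  (bit 6 = 1)
position 3: 101 → 1  (bit 5 = 1)
position 9: 100 → 1  (bit 4 = 1)
position 1: 011 → 1  (bit 3 = 1)
position 8: 010 → 1  (bit 2 = 1)
position 0: 001 → 1  (bit 1 = 1)
position 10: 000 → 0  (bit 0 = 0)
bits b7..b0 = 01111110 = 126

126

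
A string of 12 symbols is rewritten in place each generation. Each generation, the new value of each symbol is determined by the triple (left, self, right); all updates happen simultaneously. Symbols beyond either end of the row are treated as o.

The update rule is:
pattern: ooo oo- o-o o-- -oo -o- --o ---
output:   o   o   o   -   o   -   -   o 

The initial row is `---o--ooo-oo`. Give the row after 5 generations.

-o----oooooo
o--oo-oooooo
o--ooooooooo
o--ooooooooo  (fixed point — unchanged through generation 5)

o--ooooooooo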